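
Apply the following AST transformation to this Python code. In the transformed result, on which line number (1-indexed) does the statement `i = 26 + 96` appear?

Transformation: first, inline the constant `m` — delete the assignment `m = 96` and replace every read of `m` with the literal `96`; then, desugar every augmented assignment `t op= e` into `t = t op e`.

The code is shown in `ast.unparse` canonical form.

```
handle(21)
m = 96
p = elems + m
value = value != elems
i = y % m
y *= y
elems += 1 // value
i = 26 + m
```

Transformed code:
handle(21)
p = elems + 96
value = value != elems
i = y % 96
y = y * y
elems = elems + 1 // value
i = 26 + 96

7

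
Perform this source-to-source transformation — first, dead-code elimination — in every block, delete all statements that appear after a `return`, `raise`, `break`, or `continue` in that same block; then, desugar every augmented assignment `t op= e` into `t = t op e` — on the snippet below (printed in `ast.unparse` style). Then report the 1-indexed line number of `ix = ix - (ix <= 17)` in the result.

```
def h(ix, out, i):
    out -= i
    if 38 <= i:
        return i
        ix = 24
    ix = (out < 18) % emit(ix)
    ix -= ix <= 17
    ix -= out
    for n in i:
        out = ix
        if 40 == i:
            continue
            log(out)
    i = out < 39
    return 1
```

6

Transformed code:
def h(ix, out, i):
    out = out - i
    if 38 <= i:
        return i
    ix = (out < 18) % emit(ix)
    ix = ix - (ix <= 17)
    ix = ix - out
    for n in i:
        out = ix
        if 40 == i:
            continue
    i = out < 39
    return 1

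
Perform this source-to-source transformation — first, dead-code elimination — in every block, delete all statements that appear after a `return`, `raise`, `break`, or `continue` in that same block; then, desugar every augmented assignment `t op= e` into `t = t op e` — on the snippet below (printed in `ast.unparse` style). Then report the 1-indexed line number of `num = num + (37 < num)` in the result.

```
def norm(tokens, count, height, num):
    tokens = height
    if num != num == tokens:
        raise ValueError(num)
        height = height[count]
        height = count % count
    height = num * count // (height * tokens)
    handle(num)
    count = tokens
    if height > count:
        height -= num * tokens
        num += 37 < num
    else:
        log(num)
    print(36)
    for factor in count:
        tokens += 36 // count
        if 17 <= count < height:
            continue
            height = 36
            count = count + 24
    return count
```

10

Transformed code:
def norm(tokens, count, height, num):
    tokens = height
    if num != num == tokens:
        raise ValueError(num)
    height = num * count // (height * tokens)
    handle(num)
    count = tokens
    if height > count:
        height = height - num * tokens
        num = num + (37 < num)
    else:
        log(num)
    print(36)
    for factor in count:
        tokens = tokens + 36 // count
        if 17 <= count < height:
            continue
    return count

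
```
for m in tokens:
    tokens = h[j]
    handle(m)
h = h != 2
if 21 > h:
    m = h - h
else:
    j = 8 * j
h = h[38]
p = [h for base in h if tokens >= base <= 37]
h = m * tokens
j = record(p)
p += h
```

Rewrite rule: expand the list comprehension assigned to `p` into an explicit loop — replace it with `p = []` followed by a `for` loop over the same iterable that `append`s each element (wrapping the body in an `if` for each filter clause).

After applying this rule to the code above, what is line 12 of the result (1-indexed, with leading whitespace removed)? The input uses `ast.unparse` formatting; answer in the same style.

Transformed code:
for m in tokens:
    tokens = h[j]
    handle(m)
h = h != 2
if 21 > h:
    m = h - h
else:
    j = 8 * j
h = h[38]
p = []
for base in h:
    if tokens >= base <= 37:
        p.append(h)
h = m * tokens
j = record(p)
p += h

if tokens >= base <= 37:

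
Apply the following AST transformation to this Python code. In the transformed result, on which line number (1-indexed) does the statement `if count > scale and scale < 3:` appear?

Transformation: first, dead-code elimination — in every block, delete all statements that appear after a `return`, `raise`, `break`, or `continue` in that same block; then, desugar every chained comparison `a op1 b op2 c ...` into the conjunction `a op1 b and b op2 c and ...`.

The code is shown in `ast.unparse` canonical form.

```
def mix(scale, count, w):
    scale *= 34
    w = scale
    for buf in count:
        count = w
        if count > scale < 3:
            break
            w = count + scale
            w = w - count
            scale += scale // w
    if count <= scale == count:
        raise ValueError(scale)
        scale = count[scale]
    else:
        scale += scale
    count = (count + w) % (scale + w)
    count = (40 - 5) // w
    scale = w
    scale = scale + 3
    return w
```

6

Transformed code:
def mix(scale, count, w):
    scale *= 34
    w = scale
    for buf in count:
        count = w
        if count > scale and scale < 3:
            break
    if count <= scale and scale == count:
        raise ValueError(scale)
    else:
        scale += scale
    count = (count + w) % (scale + w)
    count = (40 - 5) // w
    scale = w
    scale = scale + 3
    return w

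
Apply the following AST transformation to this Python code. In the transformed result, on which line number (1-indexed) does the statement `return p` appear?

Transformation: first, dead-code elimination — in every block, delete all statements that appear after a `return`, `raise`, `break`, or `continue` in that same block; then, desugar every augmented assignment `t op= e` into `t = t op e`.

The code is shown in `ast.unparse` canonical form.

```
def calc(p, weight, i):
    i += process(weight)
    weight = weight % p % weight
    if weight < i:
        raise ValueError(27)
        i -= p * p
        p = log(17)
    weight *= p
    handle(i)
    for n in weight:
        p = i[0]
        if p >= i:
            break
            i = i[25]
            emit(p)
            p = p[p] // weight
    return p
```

Transformed code:
def calc(p, weight, i):
    i = i + process(weight)
    weight = weight % p % weight
    if weight < i:
        raise ValueError(27)
    weight = weight * p
    handle(i)
    for n in weight:
        p = i[0]
        if p >= i:
            break
    return p

12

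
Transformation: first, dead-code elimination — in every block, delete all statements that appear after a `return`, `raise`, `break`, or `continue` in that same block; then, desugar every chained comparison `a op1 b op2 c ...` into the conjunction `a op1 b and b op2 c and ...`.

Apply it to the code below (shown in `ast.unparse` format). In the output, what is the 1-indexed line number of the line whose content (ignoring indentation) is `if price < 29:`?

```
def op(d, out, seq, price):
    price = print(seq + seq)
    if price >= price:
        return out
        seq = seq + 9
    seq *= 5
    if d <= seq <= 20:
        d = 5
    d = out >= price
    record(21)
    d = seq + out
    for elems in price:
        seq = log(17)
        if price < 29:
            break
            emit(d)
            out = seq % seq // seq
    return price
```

13

Transformed code:
def op(d, out, seq, price):
    price = print(seq + seq)
    if price >= price:
        return out
    seq *= 5
    if d <= seq and seq <= 20:
        d = 5
    d = out >= price
    record(21)
    d = seq + out
    for elems in price:
        seq = log(17)
        if price < 29:
            break
    return price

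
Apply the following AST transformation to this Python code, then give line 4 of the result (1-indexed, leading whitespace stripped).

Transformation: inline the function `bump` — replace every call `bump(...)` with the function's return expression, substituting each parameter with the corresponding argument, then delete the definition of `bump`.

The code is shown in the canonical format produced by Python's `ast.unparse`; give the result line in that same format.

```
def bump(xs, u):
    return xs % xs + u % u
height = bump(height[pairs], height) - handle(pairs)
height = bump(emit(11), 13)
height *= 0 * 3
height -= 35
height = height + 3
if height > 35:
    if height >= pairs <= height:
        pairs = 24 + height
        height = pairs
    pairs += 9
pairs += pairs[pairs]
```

height -= 35

Transformed code:
height = height[pairs] % height[pairs] + height % height - handle(pairs)
height = emit(11) % emit(11) + 13 % 13
height *= 0 * 3
height -= 35
height = height + 3
if height > 35:
    if height >= pairs <= height:
        pairs = 24 + height
        height = pairs
    pairs += 9
pairs += pairs[pairs]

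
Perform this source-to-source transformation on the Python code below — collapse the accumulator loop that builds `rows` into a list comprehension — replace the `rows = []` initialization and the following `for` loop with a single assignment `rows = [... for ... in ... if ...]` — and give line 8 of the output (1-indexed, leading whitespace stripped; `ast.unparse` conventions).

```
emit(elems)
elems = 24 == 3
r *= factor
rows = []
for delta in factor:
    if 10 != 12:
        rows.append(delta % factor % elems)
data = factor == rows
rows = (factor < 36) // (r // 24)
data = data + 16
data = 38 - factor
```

data = 38 - factor

Transformed code:
emit(elems)
elems = 24 == 3
r *= factor
rows = [delta % factor % elems for delta in factor if 10 != 12]
data = factor == rows
rows = (factor < 36) // (r // 24)
data = data + 16
data = 38 - factor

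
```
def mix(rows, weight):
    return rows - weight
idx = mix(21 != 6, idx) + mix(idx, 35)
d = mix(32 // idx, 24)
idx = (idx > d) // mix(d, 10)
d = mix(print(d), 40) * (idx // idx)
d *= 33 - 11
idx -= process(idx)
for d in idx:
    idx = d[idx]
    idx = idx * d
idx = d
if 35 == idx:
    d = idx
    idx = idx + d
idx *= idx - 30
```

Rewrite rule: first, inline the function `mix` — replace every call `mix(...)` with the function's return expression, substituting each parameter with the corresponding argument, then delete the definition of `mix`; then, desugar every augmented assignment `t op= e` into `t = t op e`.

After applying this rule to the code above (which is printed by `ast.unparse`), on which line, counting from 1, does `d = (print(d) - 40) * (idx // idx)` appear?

Transformed code:
idx = (21 != 6) - idx + (idx - 35)
d = 32 // idx - 24
idx = (idx > d) // (d - 10)
d = (print(d) - 40) * (idx // idx)
d = d * (33 - 11)
idx = idx - process(idx)
for d in idx:
    idx = d[idx]
    idx = idx * d
idx = d
if 35 == idx:
    d = idx
    idx = idx + d
idx = idx * (idx - 30)

4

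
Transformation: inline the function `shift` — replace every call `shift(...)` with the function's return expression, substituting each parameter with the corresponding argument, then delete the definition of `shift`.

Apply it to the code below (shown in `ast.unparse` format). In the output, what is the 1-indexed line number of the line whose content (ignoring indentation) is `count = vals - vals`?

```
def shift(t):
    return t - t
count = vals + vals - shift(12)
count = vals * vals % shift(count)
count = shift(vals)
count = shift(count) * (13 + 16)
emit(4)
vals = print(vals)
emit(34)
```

3

Transformed code:
count = vals + vals - (12 - 12)
count = vals * vals % (count - count)
count = vals - vals
count = (count - count) * (13 + 16)
emit(4)
vals = print(vals)
emit(34)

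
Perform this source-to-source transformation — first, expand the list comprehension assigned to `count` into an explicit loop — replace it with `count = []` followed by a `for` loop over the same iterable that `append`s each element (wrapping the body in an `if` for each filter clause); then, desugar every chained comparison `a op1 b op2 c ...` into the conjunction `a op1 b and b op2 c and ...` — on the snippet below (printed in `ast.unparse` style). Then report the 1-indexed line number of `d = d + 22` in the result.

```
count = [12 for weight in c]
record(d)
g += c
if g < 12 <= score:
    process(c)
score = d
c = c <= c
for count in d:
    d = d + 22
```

Transformed code:
count = []
for weight in c:
    count.append(12)
record(d)
g += c
if g < 12 and 12 <= score:
    process(c)
score = d
c = c <= c
for count in d:
    d = d + 22

11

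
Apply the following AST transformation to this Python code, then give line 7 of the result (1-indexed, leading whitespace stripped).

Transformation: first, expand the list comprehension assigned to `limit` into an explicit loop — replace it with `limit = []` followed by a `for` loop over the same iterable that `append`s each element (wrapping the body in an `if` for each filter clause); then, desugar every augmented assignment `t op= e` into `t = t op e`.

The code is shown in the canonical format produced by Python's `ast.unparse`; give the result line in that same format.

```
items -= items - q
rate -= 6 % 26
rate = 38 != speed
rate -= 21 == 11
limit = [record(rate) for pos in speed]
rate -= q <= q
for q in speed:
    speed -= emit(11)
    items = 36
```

Transformed code:
items = items - (items - q)
rate = rate - 6 % 26
rate = 38 != speed
rate = rate - (21 == 11)
limit = []
for pos in speed:
    limit.append(record(rate))
rate = rate - (q <= q)
for q in speed:
    speed = speed - emit(11)
    items = 36

limit.append(record(rate))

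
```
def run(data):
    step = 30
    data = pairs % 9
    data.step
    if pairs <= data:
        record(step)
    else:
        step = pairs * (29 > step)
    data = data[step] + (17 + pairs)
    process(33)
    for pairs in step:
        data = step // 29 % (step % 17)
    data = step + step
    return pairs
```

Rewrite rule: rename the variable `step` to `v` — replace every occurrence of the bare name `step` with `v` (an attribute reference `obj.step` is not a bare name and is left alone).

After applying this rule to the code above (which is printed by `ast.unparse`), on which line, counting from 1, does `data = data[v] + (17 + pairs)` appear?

9

Transformed code:
def run(data):
    v = 30
    data = pairs % 9
    data.step
    if pairs <= data:
        record(v)
    else:
        v = pairs * (29 > v)
    data = data[v] + (17 + pairs)
    process(33)
    for pairs in v:
        data = v // 29 % (v % 17)
    data = v + v
    return pairs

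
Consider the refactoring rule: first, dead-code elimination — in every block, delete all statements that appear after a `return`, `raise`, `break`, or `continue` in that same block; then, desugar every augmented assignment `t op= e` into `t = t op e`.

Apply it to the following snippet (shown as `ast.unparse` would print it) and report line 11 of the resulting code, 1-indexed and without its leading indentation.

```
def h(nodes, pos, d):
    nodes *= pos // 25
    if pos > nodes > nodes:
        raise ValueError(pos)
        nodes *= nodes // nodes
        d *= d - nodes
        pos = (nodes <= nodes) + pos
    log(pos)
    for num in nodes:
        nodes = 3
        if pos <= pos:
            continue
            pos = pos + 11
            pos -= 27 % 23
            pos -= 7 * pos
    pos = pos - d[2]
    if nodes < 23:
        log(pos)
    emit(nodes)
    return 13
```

if nodes < 23:

Transformed code:
def h(nodes, pos, d):
    nodes = nodes * (pos // 25)
    if pos > nodes > nodes:
        raise ValueError(pos)
    log(pos)
    for num in nodes:
        nodes = 3
        if pos <= pos:
            continue
    pos = pos - d[2]
    if nodes < 23:
        log(pos)
    emit(nodes)
    return 13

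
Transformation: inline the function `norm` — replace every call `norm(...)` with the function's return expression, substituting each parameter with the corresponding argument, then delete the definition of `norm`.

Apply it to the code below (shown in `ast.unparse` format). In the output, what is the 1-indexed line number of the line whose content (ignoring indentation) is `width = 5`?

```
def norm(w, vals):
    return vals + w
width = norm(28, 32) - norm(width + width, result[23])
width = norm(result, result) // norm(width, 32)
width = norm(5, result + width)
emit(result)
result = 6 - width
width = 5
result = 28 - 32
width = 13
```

Transformed code:
width = 32 + 28 - (result[23] + (width + width))
width = (result + result) // (32 + width)
width = result + width + 5
emit(result)
result = 6 - width
width = 5
result = 28 - 32
width = 13

6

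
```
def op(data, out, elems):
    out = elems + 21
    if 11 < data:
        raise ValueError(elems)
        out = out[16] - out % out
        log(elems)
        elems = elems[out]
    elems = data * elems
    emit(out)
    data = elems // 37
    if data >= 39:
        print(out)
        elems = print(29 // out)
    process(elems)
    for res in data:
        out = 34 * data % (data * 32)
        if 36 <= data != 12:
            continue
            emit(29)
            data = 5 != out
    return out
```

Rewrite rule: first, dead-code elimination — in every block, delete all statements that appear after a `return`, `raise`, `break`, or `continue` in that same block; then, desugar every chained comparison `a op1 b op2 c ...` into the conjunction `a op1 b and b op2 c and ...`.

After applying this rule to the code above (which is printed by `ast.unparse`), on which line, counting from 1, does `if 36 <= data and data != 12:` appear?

Transformed code:
def op(data, out, elems):
    out = elems + 21
    if 11 < data:
        raise ValueError(elems)
    elems = data * elems
    emit(out)
    data = elems // 37
    if data >= 39:
        print(out)
        elems = print(29 // out)
    process(elems)
    for res in data:
        out = 34 * data % (data * 32)
        if 36 <= data and data != 12:
            continue
    return out

14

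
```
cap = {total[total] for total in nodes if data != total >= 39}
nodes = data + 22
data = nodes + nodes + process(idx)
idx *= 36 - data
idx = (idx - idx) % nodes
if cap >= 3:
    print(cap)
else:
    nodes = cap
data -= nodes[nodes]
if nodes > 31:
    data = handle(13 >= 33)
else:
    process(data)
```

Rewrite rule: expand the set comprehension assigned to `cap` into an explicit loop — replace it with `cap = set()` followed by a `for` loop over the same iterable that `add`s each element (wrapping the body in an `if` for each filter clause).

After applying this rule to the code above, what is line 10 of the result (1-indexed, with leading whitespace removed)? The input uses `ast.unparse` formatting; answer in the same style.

print(cap)

Transformed code:
cap = set()
for total in nodes:
    if data != total >= 39:
        cap.add(total[total])
nodes = data + 22
data = nodes + nodes + process(idx)
idx *= 36 - data
idx = (idx - idx) % nodes
if cap >= 3:
    print(cap)
else:
    nodes = cap
data -= nodes[nodes]
if nodes > 31:
    data = handle(13 >= 33)
else:
    process(data)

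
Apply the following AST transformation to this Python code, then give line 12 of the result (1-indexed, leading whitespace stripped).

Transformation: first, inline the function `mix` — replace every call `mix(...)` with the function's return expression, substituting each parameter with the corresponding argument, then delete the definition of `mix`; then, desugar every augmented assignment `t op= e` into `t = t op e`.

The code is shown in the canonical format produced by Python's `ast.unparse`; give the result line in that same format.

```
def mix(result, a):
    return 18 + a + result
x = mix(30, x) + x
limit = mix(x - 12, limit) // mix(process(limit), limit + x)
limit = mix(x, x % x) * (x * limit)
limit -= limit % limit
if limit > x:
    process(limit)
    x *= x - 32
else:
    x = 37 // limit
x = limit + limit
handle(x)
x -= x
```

Transformed code:
x = 18 + x + 30 + x
limit = (18 + limit + (x - 12)) // (18 + (limit + x) + process(limit))
limit = (18 + x % x + x) * (x * limit)
limit = limit - limit % limit
if limit > x:
    process(limit)
    x = x * (x - 32)
else:
    x = 37 // limit
x = limit + limit
handle(x)
x = x - x

x = x - x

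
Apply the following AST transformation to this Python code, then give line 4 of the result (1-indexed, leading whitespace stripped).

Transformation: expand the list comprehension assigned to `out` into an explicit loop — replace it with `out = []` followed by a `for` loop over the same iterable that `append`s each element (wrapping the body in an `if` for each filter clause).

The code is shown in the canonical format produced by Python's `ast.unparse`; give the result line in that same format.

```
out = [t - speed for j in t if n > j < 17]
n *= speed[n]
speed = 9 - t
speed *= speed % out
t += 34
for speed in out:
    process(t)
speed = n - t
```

out.append(t - speed)

Transformed code:
out = []
for j in t:
    if n > j < 17:
        out.append(t - speed)
n *= speed[n]
speed = 9 - t
speed *= speed % out
t += 34
for speed in out:
    process(t)
speed = n - t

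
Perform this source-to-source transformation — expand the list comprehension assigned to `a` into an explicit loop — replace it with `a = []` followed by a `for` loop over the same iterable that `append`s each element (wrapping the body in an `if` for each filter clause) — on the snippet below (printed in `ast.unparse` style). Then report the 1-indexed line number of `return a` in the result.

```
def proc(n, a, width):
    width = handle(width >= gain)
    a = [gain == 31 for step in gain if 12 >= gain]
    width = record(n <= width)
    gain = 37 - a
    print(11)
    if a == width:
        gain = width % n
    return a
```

Transformed code:
def proc(n, a, width):
    width = handle(width >= gain)
    a = []
    for step in gain:
        if 12 >= gain:
            a.append(gain == 31)
    width = record(n <= width)
    gain = 37 - a
    print(11)
    if a == width:
        gain = width % n
    return a

12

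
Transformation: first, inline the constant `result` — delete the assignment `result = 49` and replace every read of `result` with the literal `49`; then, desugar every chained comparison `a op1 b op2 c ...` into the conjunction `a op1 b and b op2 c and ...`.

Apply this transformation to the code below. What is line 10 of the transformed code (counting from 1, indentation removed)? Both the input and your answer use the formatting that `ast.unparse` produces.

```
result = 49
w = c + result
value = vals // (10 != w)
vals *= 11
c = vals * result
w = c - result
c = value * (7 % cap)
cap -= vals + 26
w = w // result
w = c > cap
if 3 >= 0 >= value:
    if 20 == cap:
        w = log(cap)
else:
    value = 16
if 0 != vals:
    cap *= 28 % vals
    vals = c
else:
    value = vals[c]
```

Transformed code:
w = c + 49
value = vals // (10 != w)
vals *= 11
c = vals * 49
w = c - 49
c = value * (7 % cap)
cap -= vals + 26
w = w // 49
w = c > cap
if 3 >= 0 and 0 >= value:
    if 20 == cap:
        w = log(cap)
else:
    value = 16
if 0 != vals:
    cap *= 28 % vals
    vals = c
else:
    value = vals[c]

if 3 >= 0 and 0 >= value:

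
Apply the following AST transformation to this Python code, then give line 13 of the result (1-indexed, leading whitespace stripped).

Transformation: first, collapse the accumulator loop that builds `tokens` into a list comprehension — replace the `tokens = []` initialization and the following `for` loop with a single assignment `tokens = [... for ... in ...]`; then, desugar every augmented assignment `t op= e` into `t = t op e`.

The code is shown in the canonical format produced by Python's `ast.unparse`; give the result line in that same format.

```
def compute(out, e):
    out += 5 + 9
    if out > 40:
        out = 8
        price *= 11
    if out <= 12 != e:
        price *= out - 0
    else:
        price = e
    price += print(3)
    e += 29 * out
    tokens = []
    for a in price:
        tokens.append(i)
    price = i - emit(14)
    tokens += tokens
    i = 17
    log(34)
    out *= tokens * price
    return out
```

Transformed code:
def compute(out, e):
    out = out + (5 + 9)
    if out > 40:
        out = 8
        price = price * 11
    if out <= 12 != e:
        price = price * (out - 0)
    else:
        price = e
    price = price + print(3)
    e = e + 29 * out
    tokens = [i for a in price]
    price = i - emit(14)
    tokens = tokens + tokens
    i = 17
    log(34)
    out = out * (tokens * price)
    return out

price = i - emit(14)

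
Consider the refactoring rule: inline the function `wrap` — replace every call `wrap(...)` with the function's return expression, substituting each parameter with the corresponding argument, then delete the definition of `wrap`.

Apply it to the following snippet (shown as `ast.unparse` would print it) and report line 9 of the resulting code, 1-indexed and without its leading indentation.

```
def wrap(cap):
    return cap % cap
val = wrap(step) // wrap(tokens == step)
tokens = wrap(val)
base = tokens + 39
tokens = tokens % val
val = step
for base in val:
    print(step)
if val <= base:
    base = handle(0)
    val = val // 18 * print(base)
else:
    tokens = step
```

base = handle(0)

Transformed code:
val = step % step // ((tokens == step) % (tokens == step))
tokens = val % val
base = tokens + 39
tokens = tokens % val
val = step
for base in val:
    print(step)
if val <= base:
    base = handle(0)
    val = val // 18 * print(base)
else:
    tokens = step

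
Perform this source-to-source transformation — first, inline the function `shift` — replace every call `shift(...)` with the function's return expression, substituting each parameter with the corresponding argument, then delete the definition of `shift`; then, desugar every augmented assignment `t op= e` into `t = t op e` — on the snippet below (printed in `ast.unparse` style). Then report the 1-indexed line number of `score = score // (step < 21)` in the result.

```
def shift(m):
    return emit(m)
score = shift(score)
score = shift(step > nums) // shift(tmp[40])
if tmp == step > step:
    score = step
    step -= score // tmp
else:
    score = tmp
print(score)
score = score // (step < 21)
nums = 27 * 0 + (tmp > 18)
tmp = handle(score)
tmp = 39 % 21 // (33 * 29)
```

9

Transformed code:
score = emit(score)
score = emit(step > nums) // emit(tmp[40])
if tmp == step > step:
    score = step
    step = step - score // tmp
else:
    score = tmp
print(score)
score = score // (step < 21)
nums = 27 * 0 + (tmp > 18)
tmp = handle(score)
tmp = 39 % 21 // (33 * 29)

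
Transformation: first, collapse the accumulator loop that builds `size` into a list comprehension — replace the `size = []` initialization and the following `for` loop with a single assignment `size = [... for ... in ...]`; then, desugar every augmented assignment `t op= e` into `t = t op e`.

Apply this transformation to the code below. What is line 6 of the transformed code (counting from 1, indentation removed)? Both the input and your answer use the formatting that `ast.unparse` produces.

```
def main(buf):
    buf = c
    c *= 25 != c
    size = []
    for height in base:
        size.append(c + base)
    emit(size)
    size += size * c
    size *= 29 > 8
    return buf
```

Transformed code:
def main(buf):
    buf = c
    c = c * (25 != c)
    size = [c + base for height in base]
    emit(size)
    size = size + size * c
    size = size * (29 > 8)
    return buf

size = size + size * c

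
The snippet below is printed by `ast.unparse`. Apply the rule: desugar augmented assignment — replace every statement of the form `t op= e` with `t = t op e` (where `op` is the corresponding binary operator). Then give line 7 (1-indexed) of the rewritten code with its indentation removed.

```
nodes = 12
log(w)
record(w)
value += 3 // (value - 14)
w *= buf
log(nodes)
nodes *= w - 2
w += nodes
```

nodes = nodes * (w - 2)

Transformed code:
nodes = 12
log(w)
record(w)
value = value + 3 // (value - 14)
w = w * buf
log(nodes)
nodes = nodes * (w - 2)
w = w + nodes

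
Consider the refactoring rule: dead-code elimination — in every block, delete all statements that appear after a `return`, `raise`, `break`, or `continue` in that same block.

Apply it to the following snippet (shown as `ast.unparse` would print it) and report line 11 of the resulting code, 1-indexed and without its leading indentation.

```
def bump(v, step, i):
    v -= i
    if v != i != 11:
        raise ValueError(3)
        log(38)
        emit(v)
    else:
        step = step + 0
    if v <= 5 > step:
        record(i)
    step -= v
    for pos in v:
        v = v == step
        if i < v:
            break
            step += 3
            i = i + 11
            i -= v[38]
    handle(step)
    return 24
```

Transformed code:
def bump(v, step, i):
    v -= i
    if v != i != 11:
        raise ValueError(3)
    else:
        step = step + 0
    if v <= 5 > step:
        record(i)
    step -= v
    for pos in v:
        v = v == step
        if i < v:
            break
    handle(step)
    return 24

v = v == step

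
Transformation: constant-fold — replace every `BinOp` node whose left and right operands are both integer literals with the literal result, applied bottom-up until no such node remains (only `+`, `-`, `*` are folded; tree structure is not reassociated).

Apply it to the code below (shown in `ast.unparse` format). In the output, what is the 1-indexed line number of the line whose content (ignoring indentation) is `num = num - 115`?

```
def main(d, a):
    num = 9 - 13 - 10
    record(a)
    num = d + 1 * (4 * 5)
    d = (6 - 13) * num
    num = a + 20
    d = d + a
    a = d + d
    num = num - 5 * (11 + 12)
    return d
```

9

Transformed code:
def main(d, a):
    num = -14
    record(a)
    num = d + 20
    d = -7 * num
    num = a + 20
    d = d + a
    a = d + d
    num = num - 115
    return d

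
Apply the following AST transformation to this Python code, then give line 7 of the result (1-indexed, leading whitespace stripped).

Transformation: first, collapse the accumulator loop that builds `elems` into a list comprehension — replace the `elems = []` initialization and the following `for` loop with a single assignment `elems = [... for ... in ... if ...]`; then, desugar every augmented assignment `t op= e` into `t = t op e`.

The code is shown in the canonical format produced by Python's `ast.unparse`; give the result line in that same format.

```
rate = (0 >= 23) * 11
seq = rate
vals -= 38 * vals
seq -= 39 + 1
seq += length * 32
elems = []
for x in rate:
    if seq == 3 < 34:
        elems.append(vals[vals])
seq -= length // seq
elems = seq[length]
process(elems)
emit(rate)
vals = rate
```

seq = seq - length // seq

Transformed code:
rate = (0 >= 23) * 11
seq = rate
vals = vals - 38 * vals
seq = seq - (39 + 1)
seq = seq + length * 32
elems = [vals[vals] for x in rate if seq == 3 < 34]
seq = seq - length // seq
elems = seq[length]
process(elems)
emit(rate)
vals = rate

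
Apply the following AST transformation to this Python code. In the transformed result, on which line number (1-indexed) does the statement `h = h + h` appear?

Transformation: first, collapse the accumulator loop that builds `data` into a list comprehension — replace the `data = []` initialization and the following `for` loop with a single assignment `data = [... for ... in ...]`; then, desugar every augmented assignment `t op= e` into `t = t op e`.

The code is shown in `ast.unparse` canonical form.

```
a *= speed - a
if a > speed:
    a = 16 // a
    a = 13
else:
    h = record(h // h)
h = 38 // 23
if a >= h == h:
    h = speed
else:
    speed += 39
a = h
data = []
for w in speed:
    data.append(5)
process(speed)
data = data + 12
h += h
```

16

Transformed code:
a = a * (speed - a)
if a > speed:
    a = 16 // a
    a = 13
else:
    h = record(h // h)
h = 38 // 23
if a >= h == h:
    h = speed
else:
    speed = speed + 39
a = h
data = [5 for w in speed]
process(speed)
data = data + 12
h = h + h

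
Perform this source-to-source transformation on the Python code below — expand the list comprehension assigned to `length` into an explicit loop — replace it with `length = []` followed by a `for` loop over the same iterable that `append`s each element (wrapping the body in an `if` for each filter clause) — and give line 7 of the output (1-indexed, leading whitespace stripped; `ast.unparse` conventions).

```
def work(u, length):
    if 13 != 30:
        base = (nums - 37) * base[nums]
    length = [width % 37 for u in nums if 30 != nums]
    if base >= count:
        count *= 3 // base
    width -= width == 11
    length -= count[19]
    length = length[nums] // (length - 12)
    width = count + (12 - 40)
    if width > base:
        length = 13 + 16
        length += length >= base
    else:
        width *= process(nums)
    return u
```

Transformed code:
def work(u, length):
    if 13 != 30:
        base = (nums - 37) * base[nums]
    length = []
    for u in nums:
        if 30 != nums:
            length.append(width % 37)
    if base >= count:
        count *= 3 // base
    width -= width == 11
    length -= count[19]
    length = length[nums] // (length - 12)
    width = count + (12 - 40)
    if width > base:
        length = 13 + 16
        length += length >= base
    else:
        width *= process(nums)
    return u

length.append(width % 37)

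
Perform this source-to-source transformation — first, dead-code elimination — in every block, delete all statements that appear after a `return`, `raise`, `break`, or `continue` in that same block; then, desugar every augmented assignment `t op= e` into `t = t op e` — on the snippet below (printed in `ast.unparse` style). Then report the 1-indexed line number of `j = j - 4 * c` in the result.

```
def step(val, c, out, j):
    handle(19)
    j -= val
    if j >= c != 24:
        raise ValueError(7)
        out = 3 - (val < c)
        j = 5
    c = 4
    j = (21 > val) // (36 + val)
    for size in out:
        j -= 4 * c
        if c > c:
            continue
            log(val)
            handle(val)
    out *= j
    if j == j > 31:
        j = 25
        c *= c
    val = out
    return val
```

9

Transformed code:
def step(val, c, out, j):
    handle(19)
    j = j - val
    if j >= c != 24:
        raise ValueError(7)
    c = 4
    j = (21 > val) // (36 + val)
    for size in out:
        j = j - 4 * c
        if c > c:
            continue
    out = out * j
    if j == j > 31:
        j = 25
        c = c * c
    val = out
    return val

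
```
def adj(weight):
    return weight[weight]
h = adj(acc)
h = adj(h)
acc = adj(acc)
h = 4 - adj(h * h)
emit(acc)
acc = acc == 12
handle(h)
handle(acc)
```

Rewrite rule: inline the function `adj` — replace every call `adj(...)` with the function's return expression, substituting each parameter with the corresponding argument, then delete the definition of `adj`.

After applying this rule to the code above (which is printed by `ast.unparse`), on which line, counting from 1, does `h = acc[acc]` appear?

1

Transformed code:
h = acc[acc]
h = h[h]
acc = acc[acc]
h = 4 - (h * h)[h * h]
emit(acc)
acc = acc == 12
handle(h)
handle(acc)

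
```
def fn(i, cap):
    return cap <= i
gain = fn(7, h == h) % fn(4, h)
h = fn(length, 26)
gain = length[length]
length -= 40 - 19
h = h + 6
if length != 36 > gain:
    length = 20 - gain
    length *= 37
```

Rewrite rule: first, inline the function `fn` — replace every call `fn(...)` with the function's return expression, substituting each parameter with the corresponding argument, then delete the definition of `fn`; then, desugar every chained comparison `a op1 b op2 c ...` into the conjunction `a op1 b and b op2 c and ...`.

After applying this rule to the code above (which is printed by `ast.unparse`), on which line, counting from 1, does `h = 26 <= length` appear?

Transformed code:
gain = ((h == h) <= 7) % (h <= 4)
h = 26 <= length
gain = length[length]
length -= 40 - 19
h = h + 6
if length != 36 and 36 > gain:
    length = 20 - gain
    length *= 37

2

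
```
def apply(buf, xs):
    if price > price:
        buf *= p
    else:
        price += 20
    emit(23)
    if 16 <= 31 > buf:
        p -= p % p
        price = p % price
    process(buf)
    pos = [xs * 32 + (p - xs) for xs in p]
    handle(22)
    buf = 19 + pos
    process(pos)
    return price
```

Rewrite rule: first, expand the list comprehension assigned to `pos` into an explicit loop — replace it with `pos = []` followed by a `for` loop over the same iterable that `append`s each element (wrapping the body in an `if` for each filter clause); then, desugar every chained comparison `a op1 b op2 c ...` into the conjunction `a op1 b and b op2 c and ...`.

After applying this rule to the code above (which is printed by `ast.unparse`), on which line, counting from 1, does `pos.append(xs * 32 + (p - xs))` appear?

Transformed code:
def apply(buf, xs):
    if price > price:
        buf *= p
    else:
        price += 20
    emit(23)
    if 16 <= 31 and 31 > buf:
        p -= p % p
        price = p % price
    process(buf)
    pos = []
    for xs in p:
        pos.append(xs * 32 + (p - xs))
    handle(22)
    buf = 19 + pos
    process(pos)
    return price

13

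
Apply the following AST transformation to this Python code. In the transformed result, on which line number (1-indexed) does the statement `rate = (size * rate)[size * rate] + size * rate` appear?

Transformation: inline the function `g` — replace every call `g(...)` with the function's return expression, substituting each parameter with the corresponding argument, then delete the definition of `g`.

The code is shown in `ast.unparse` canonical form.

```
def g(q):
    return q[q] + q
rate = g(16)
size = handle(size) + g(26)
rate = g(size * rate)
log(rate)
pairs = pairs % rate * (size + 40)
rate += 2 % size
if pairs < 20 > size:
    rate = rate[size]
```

Transformed code:
rate = 16[16] + 16
size = handle(size) + (26[26] + 26)
rate = (size * rate)[size * rate] + size * rate
log(rate)
pairs = pairs % rate * (size + 40)
rate += 2 % size
if pairs < 20 > size:
    rate = rate[size]

3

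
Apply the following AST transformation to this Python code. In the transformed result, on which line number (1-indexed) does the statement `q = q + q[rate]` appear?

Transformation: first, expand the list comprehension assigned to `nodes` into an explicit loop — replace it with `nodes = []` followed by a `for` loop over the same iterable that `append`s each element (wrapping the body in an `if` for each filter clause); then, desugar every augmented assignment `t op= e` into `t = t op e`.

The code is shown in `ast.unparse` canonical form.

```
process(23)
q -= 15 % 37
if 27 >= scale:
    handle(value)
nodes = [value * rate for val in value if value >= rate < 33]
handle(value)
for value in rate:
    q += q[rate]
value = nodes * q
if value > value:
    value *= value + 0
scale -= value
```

11

Transformed code:
process(23)
q = q - 15 % 37
if 27 >= scale:
    handle(value)
nodes = []
for val in value:
    if value >= rate < 33:
        nodes.append(value * rate)
handle(value)
for value in rate:
    q = q + q[rate]
value = nodes * q
if value > value:
    value = value * (value + 0)
scale = scale - value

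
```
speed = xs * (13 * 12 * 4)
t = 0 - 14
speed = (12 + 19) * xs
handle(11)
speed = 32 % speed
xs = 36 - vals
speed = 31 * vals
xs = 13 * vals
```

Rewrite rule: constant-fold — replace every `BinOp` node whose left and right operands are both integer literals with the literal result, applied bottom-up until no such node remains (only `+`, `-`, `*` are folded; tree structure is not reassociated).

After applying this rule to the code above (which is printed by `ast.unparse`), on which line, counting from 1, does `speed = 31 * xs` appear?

Transformed code:
speed = xs * 624
t = -14
speed = 31 * xs
handle(11)
speed = 32 % speed
xs = 36 - vals
speed = 31 * vals
xs = 13 * vals

3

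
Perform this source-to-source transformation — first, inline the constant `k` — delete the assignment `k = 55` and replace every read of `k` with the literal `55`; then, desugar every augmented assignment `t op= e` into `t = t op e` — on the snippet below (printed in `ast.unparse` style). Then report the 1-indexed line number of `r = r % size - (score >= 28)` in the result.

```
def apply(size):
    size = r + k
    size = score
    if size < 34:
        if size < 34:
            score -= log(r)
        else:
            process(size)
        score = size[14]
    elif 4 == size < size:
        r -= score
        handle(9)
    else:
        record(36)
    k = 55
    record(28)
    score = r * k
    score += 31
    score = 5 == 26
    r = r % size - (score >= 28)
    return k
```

19

Transformed code:
def apply(size):
    size = r + 55
    size = score
    if size < 34:
        if size < 34:
            score = score - log(r)
        else:
            process(size)
        score = size[14]
    elif 4 == size < size:
        r = r - score
        handle(9)
    else:
        record(36)
    record(28)
    score = r * 55
    score = score + 31
    score = 5 == 26
    r = r % size - (score >= 28)
    return 55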